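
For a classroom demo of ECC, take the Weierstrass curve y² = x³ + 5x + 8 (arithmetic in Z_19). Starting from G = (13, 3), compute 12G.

Repeated addition: build up to 12G.
2G: tangent at (13, 3): λ = (3·13² + 5)/(2·3) ≡ 18/6. 6⁻¹ ≡ 16 (mod 19) since 6·16 = 96 ≡ 1, so λ ≡ 18·16 ≡ 3.
  x = λ² - 13 - 13 = 9 - 26 ≡ 2; y = λ·(13 - 2) - 3 ≡ 11. → (2, 11)
3G: (2, 11) + (13, 3). λ = (3 - 11)/(13 - 2) ≡ 11/11 mod 19. 11⁻¹ ≡ 7 (mod 19), so λ ≡ 1.
  x = λ² - 2 - 13 = 1 - 15 ≡ 5; y = λ·(2 - 5) - 11 ≡ 5. → (5, 5)
4G: (5, 5) + (13, 3). λ = (3 - 5)/(13 - 5) ≡ 17/8 mod 19. 8⁻¹ ≡ 12 (mod 19) since 8·12 = 96 ≡ 1, so λ ≡ 14.
  x = λ² - 5 - 13 = 196 - 18 ≡ 7; y = λ·(5 - 7) - 5 ≡ 5. → (7, 5)
5G: (7, 5) + (13, 3). λ = (3 - 5)/(13 - 7) ≡ 17/6 mod 19. 6⁻¹ ≡ 16 (mod 19) since 6·16 = 96 ≡ 1, so λ ≡ 6.
  x = λ² - 7 - 13 = 36 - 20 ≡ 16; y = λ·(7 - 16) - 5 ≡ 17. → (16, 17)
6G: (16, 17) + (13, 3). λ = (3 - 17)/(13 - 16) ≡ 5/16 mod 19. 16⁻¹ ≡ 6 (mod 19) since 16·6 = 96 ≡ 1, so λ ≡ 11.
  x = λ² - 16 - 13 = 121 - 29 ≡ 16; y = λ·(16 - 16) - 17 ≡ 2. → (16, 2)
7G: (16, 2) + (13, 3). λ = (3 - 2)/(13 - 16) ≡ 1/16 mod 19. 16⁻¹ ≡ 6 (mod 19) since 16·6 = 96 ≡ 1, so λ ≡ 6.
  x = λ² - 16 - 13 = 36 - 29 ≡ 7; y = λ·(16 - 7) - 2 ≡ 14. → (7, 14)
8G: (7, 14) + (13, 3). λ = (3 - 14)/(13 - 7) ≡ 8/6 mod 19. 6⁻¹ ≡ 16 (mod 19), so λ ≡ 14.
  x = λ² - 7 - 13 = 196 - 20 ≡ 5; y = λ·(7 - 5) - 14 ≡ 14. → (5, 14)
9G: (5, 14) + (13, 3). λ = (3 - 14)/(13 - 5) ≡ 8/8 mod 19. 8⁻¹ ≡ 12 (mod 19), so λ ≡ 1.
  x = λ² - 5 - 13 = 1 - 18 ≡ 2; y = λ·(5 - 2) - 14 ≡ 8. → (2, 8)
10G: (2, 8) + (13, 3). λ = (3 - 8)/(13 - 2) ≡ 14/11 mod 19. 11⁻¹ ≡ 7 (mod 19) since 11·7 = 77 ≡ 1, so λ ≡ 3.
  x = λ² - 2 - 13 = 9 - 15 ≡ 13; y = λ·(2 - 13) - 8 ≡ 16. → (13, 16)
11G: (13, 16) + (13, 3): same x and y₁ ≡ -y₂, so the sum is O.
12G: O + (13, 3) = (13, 3) (identity).

(13, 3)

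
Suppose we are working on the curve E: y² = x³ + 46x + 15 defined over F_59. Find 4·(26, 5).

(55, 11)

Write Q = (26, 5).
Repeated addition: build up to 4Q.
2Q: tangent at (26, 5): λ = (3·26² + 46)/(2·5) ≡ 9/10. 10⁻¹ ≡ 6 (mod 59), so λ ≡ 9·6 ≡ 54.
  x = λ² - 26 - 26 = 2916 - 52 ≡ 32; y = λ·(26 - 32) - 5 ≡ 25. → (32, 25)
3Q: (32, 25) + (26, 5). λ = (5 - 25)/(26 - 32) ≡ 39/53 mod 59. 53⁻¹ ≡ 49 (mod 59), so λ ≡ 23.
  x = λ² - 32 - 26 = 529 - 58 ≡ 58; y = λ·(32 - 58) - 25 ≡ 26. → (58, 26)
4Q: (58, 26) + (26, 5). λ = (5 - 26)/(26 - 58) ≡ 38/27 mod 59. 27⁻¹ ≡ 35 (mod 59), so λ ≡ 32.
  x = λ² - 58 - 26 = 1024 - 84 ≡ 55; y = λ·(58 - 55) - 26 ≡ 11. → (55, 11)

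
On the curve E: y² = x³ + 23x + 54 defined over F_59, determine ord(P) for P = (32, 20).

4

2P: tangent at (32, 20): λ = (3·32² + 23)/(2·20) ≡ 27/40. 40⁻¹ ≡ 31 (mod 59), so λ ≡ 27·31 ≡ 11.
  x = λ² - 32 - 32 = 121 - 64 ≡ 57; y = λ·(32 - 57) - 20 ≡ 0. → (57, 0)
3P: (57, 0) + (32, 20). λ = (20 - 0)/(32 - 57) ≡ 20/34 mod 59. 34⁻¹ ≡ 33 (mod 59), so λ ≡ 11.
  x = λ² - 57 - 32 = 121 - 89 ≡ 32; y = λ·(57 - 32) - 0 ≡ 39. → (32, 39)
4P: (32, 39) + (32, 20): same x and y₁ ≡ -y₂, so the sum is O.
4P = O, so the order is 4.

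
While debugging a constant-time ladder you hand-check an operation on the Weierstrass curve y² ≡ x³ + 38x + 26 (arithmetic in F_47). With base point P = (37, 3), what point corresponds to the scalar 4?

(40, 13)

Double-and-add on 4 = (100)₂. Start with P = (37, 3) for the leading 1-bit.
double: tangent at (37, 3): λ = (3·37² + 38)/(2·3) ≡ 9/6. 6⁻¹ ≡ 8 (mod 47), so λ ≡ 9·8 ≡ 25.
  x = λ² - 37 - 37 = 625 - 74 ≡ 34; y = λ·(37 - 34) - 3 ≡ 25. → (34, 25)
double: tangent at (34, 25): λ = (3·34² + 38)/(2·25) ≡ 28/3. 3⁻¹ ≡ 16 (mod 47) since 3·16 = 48 ≡ 1, so λ ≡ 28·16 ≡ 25.
  x = λ² - 34 - 34 = 625 - 68 ≡ 40; y = λ·(34 - 40) - 25 ≡ 13. → (40, 13)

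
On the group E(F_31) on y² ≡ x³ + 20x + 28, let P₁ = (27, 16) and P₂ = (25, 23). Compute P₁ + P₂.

(27, 16) + (25, 23). λ = (23 - 16)/(25 - 27) ≡ 7/29 mod 31. 29⁻¹ ≡ 15 (mod 31), so λ ≡ 12.
  x = λ² - 27 - 25 = 144 - 52 ≡ 30; y = λ·(27 - 30) - 16 ≡ 10. → (30, 10)

(30, 10)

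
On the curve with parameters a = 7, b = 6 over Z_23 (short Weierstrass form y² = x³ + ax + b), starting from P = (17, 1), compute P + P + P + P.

(0, 12)

Double-and-add on 4 = (100)₂. Start with P = (17, 1) for the leading 1-bit.
double: tangent at (17, 1): λ = (3·17² + 7)/(2·1) ≡ 0/2. 2⁻¹ ≡ 12 (mod 23) since 2·12 = 24 ≡ 1, so λ ≡ 0·12 ≡ 0.
  x = λ² - 17 - 17 = 0 - 34 ≡ 12; y = λ·(17 - 12) - 1 ≡ 22. → (12, 22)
double: tangent at (12, 22): λ = (3·12² + 7)/(2·22) ≡ 2/21. 21⁻¹ ≡ 11 (mod 23), so λ ≡ 2·11 ≡ 22.
  x = λ² - 12 - 12 = 484 - 24 ≡ 0; y = λ·(12 - 0) - 22 ≡ 12. → (0, 12)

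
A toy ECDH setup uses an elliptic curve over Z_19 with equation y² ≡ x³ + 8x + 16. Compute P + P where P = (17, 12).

tangent at (17, 12): λ = (3·17² + 8)/(2·12) ≡ 1/5. 5⁻¹ ≡ 4 (mod 19), so λ ≡ 1·4 ≡ 4.
  x = λ² - 17 - 17 = 16 - 34 ≡ 1; y = λ·(17 - 1) - 12 ≡ 14. → (1, 14)

(1, 14)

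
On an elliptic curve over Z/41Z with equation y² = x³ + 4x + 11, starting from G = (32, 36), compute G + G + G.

Repeated addition: build up to 3G.
2G: tangent at (32, 36): λ = (3·32² + 4)/(2·36) ≡ 1/31. 31⁻¹ ≡ 4 (mod 41), so λ ≡ 1·4 ≡ 4.
  x = λ² - 32 - 32 = 16 - 64 ≡ 34; y = λ·(32 - 34) - 36 ≡ 38. → (34, 38)
3G: (34, 38) + (32, 36). λ = (36 - 38)/(32 - 34) ≡ 39/39 mod 41. 39⁻¹ ≡ 20 (mod 41), so λ ≡ 1.
  x = λ² - 34 - 32 = 1 - 66 ≡ 17; y = λ·(34 - 17) - 38 ≡ 20. → (17, 20)

(17, 20)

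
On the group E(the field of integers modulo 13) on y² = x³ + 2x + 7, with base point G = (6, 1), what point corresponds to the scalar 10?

Repeated addition: build up to 10G.
2G: tangent at (6, 1): λ = (3·6² + 2)/(2·1) ≡ 6/2. 2⁻¹ ≡ 7 (mod 13) since 2·7 = 14 ≡ 1, so λ ≡ 6·7 ≡ 3.
  x = λ² - 6 - 6 = 9 - 12 ≡ 10; y = λ·(6 - 10) - 1 ≡ 0. → (10, 0)
3G: (10, 0) + (6, 1). λ = (1 - 0)/(6 - 10) ≡ 1/9 mod 13. 9⁻¹ ≡ 3 (mod 13) since 9·3 = 27 ≡ 1, so λ ≡ 3.
  x = λ² - 10 - 6 = 9 - 16 ≡ 6; y = λ·(10 - 6) - 0 ≡ 12. → (6, 12)
4G: (6, 12) + (6, 1): same x and y₁ ≡ -y₂, so the sum is O.
5G: O + (6, 1) = (6, 1) (identity).
6G: tangent at (6, 1): λ = (3·6² + 2)/(2·1) ≡ 6/2. 2⁻¹ ≡ 7 (mod 13) since 2·7 = 14 ≡ 1, so λ ≡ 6·7 ≡ 3.
  x = λ² - 6 - 6 = 9 - 12 ≡ 10; y = λ·(6 - 10) - 1 ≡ 0. → (10, 0)
7G: (10, 0) + (6, 1). λ = (1 - 0)/(6 - 10) ≡ 1/9 mod 13. 9⁻¹ ≡ 3 (mod 13), so λ ≡ 3.
  x = λ² - 10 - 6 = 9 - 16 ≡ 6; y = λ·(10 - 6) - 0 ≡ 12. → (6, 12)
8G: (6, 12) + (6, 1): same x and y₁ ≡ -y₂, so the sum is O.
9G: O + (6, 1) = (6, 1) (identity).
10G: tangent at (6, 1): λ = (3·6² + 2)/(2·1) ≡ 6/2. 2⁻¹ ≡ 7 (mod 13), so λ ≡ 6·7 ≡ 3.
  x = λ² - 6 - 6 = 9 - 12 ≡ 10; y = λ·(6 - 10) - 1 ≡ 0. → (10, 0)

(10, 0)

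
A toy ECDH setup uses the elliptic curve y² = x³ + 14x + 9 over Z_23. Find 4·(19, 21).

(7, 6)

Write Q = (19, 21).
Repeated addition: build up to 4Q.
2Q: tangent at (19, 21): λ = (3·19² + 14)/(2·21) ≡ 16/19. 19⁻¹ ≡ 17 (mod 23) since 19·17 = 323 ≡ 1, so λ ≡ 16·17 ≡ 19.
  x = λ² - 19 - 19 = 361 - 38 ≡ 1; y = λ·(19 - 1) - 21 ≡ 22. → (1, 22)
3Q: (1, 22) + (19, 21). λ = (21 - 22)/(19 - 1) ≡ 22/18 mod 23. 18⁻¹ ≡ 9 (mod 23) since 18·9 = 162 ≡ 1, so λ ≡ 14.
  x = λ² - 1 - 19 = 196 - 20 ≡ 15; y = λ·(1 - 15) - 22 ≡ 12. → (15, 12)
4Q: (15, 12) + (19, 21). λ = (21 - 12)/(19 - 15) ≡ 9/4 mod 23. 4⁻¹ ≡ 6 (mod 23), so λ ≡ 8.
  x = λ² - 15 - 19 = 64 - 34 ≡ 7; y = λ·(15 - 7) - 12 ≡ 6. → (7, 6)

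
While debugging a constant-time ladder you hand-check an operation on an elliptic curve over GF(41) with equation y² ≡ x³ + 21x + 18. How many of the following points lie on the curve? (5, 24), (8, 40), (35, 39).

(5, 24): 24² ≡ 2, rhs ≡ 2 → on.
(8, 40): 40² ≡ 1, rhs ≡ 1 → on.
(35, 39): 39² ≡ 4, rhs ≡ 4 → on.

3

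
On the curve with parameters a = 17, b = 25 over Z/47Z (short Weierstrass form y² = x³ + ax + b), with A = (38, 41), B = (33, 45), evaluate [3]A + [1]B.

First 3A:
Repeated addition: build up to 3A.
2A: tangent at (38, 41): λ = (3·38² + 17)/(2·41) ≡ 25/35. 35⁻¹ ≡ 43 (mod 47) since 35·43 = 1505 ≡ 1, so λ ≡ 25·43 ≡ 41.
  x = λ² - 38 - 38 = 1681 - 76 ≡ 7; y = λ·(38 - 7) - 41 ≡ 8. → (7, 8)
3A: (7, 8) + (38, 41). λ = (41 - 8)/(38 - 7) ≡ 33/31 mod 47. 31⁻¹ ≡ 44 (mod 47) since 31·44 = 1364 ≡ 1, so λ ≡ 42.
  x = λ² - 7 - 38 = 1764 - 45 ≡ 27; y = λ·(7 - 27) - 8 ≡ 45. → (27, 45)
3A = (27, 45).
Finally 3A + B:
(27, 45) + (33, 45). λ = (45 - 45)/(33 - 27) ≡ 0/6 mod 47. 6⁻¹ ≡ 8 (mod 47), so λ ≡ 0.
  x = λ² - 27 - 33 = 0 - 60 ≡ 34; y = λ·(27 - 34) - 45 ≡ 2. → (34, 2)

(34, 2)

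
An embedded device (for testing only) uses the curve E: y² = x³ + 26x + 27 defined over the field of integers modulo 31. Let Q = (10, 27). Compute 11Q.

Double-and-add on 11 = (1011)₂. Start with Q = (10, 27) for the leading 1-bit.
double: tangent at (10, 27): λ = (3·10² + 26)/(2·27) ≡ 16/23. 23⁻¹ ≡ 27 (mod 31), so λ ≡ 16·27 ≡ 29.
  x = λ² - 10 - 10 = 841 - 20 ≡ 15; y = λ·(10 - 15) - 27 ≡ 14. → (15, 14)
double: tangent at (15, 14): λ = (3·15² + 26)/(2·14) ≡ 19/28. 28⁻¹ ≡ 10 (mod 31), so λ ≡ 19·10 ≡ 4.
  x = λ² - 15 - 15 = 16 - 30 ≡ 17; y = λ·(15 - 17) - 14 ≡ 9. → (17, 9)
add Q: (17, 9) + (10, 27). λ = (27 - 9)/(10 - 17) ≡ 18/24 mod 31. 24⁻¹ ≡ 22 (mod 31), so λ ≡ 24.
  x = λ² - 17 - 10 = 576 - 27 ≡ 22; y = λ·(17 - 22) - 9 ≡ 26. → (22, 26)
double: tangent at (22, 26): λ = (3·22² + 26)/(2·26) ≡ 21/21. 21⁻¹ ≡ 3 (mod 31) since 21·3 = 63 ≡ 1, so λ ≡ 21·3 ≡ 1.
  x = λ² - 22 - 22 = 1 - 44 ≡ 19; y = λ·(22 - 19) - 26 ≡ 8. → (19, 8)
add Q: (19, 8) + (10, 27). λ = (27 - 8)/(10 - 19) ≡ 19/22 mod 31. 22⁻¹ ≡ 24 (mod 31), so λ ≡ 22.
  x = λ² - 19 - 10 = 484 - 29 ≡ 21; y = λ·(19 - 21) - 8 ≡ 10. → (21, 10)

(21, 10)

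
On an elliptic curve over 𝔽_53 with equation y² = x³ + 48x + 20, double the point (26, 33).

tangent at (26, 33): λ = (3·26² + 48)/(2·33) ≡ 9/13. 13⁻¹ ≡ 49 (mod 53) since 13·49 = 637 ≡ 1, so λ ≡ 9·49 ≡ 17.
  x = λ² - 26 - 26 = 289 - 52 ≡ 25; y = λ·(26 - 25) - 33 ≡ 37. → (25, 37)

(25, 37)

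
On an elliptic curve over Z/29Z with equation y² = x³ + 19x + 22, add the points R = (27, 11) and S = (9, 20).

(15, 12)

(27, 11) + (9, 20). λ = (20 - 11)/(9 - 27) ≡ 9/11 mod 29. 11⁻¹ ≡ 8 (mod 29) since 11·8 = 88 ≡ 1, so λ ≡ 14.
  x = λ² - 27 - 9 = 196 - 36 ≡ 15; y = λ·(27 - 15) - 11 ≡ 12. → (15, 12)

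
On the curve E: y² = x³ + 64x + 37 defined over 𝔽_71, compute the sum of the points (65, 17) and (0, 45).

(65, 17) + (0, 45). λ = (45 - 17)/(0 - 65) ≡ 28/6 mod 71. 6⁻¹ ≡ 12 (mod 71), so λ ≡ 52.
  x = λ² - 65 - 0 = 2704 - 65 ≡ 12; y = λ·(65 - 12) - 17 ≡ 41. → (12, 41)

(12, 41)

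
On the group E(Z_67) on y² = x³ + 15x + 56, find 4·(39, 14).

(39, 53)

Write P = (39, 14).
Repeated addition: build up to 4P.
2P: tangent at (39, 14): λ = (3·39² + 15)/(2·14) ≡ 22/28. 28⁻¹ ≡ 12 (mod 67) since 28·12 = 336 ≡ 1, so λ ≡ 22·12 ≡ 63.
  x = λ² - 39 - 39 = 3969 - 78 ≡ 5; y = λ·(39 - 5) - 14 ≡ 51. → (5, 51)
3P: (5, 51) + (39, 14). λ = (14 - 51)/(39 - 5) ≡ 30/34 mod 67. 34⁻¹ ≡ 2 (mod 67), so λ ≡ 60.
  x = λ² - 5 - 39 = 3600 - 44 ≡ 5; y = λ·(5 - 5) - 51 ≡ 16. → (5, 16)
4P: (5, 16) + (39, 14). λ = (14 - 16)/(39 - 5) ≡ 65/34 mod 67. 34⁻¹ ≡ 2 (mod 67) since 34·2 = 68 ≡ 1, so λ ≡ 63.
  x = λ² - 5 - 39 = 3969 - 44 ≡ 39; y = λ·(5 - 39) - 16 ≡ 53. → (39, 53)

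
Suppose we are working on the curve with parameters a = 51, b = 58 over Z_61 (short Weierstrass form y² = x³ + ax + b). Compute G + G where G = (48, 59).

tangent at (48, 59): λ = (3·48² + 51)/(2·59) ≡ 9/57. 57⁻¹ ≡ 15 (mod 61), so λ ≡ 9·15 ≡ 13.
  x = λ² - 48 - 48 = 169 - 96 ≡ 12; y = λ·(48 - 12) - 59 ≡ 43. → (12, 43)

(12, 43)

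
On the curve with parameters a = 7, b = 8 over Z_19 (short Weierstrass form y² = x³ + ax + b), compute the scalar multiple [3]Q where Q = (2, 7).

(18, 0)

Repeated addition: build up to 3Q.
2Q: tangent at (2, 7): λ = (3·2² + 7)/(2·7) ≡ 0/14. 14⁻¹ ≡ 15 (mod 19) since 14·15 = 210 ≡ 1, so λ ≡ 0·15 ≡ 0.
  x = λ² - 2 - 2 = 0 - 4 ≡ 15; y = λ·(2 - 15) - 7 ≡ 12. → (15, 12)
3Q: (15, 12) + (2, 7). λ = (7 - 12)/(2 - 15) ≡ 14/6 mod 19. 6⁻¹ ≡ 16 (mod 19), so λ ≡ 15.
  x = λ² - 15 - 2 = 225 - 17 ≡ 18; y = λ·(15 - 18) - 12 ≡ 0. → (18, 0)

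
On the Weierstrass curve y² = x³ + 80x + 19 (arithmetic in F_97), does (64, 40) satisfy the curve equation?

y² = 40² ≡ 48; x³ + 80x + 19 = 267283 ≡ 48 (mod 97). 48 = 48.

yes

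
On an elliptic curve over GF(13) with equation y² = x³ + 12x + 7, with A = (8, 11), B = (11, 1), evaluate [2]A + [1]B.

O

First 2A:
Repeated addition: build up to 2A.
2A: tangent at (8, 11): λ = (3·8² + 12)/(2·11) ≡ 9/9. 9⁻¹ ≡ 3 (mod 13), so λ ≡ 9·3 ≡ 1.
  x = λ² - 8 - 8 = 1 - 16 ≡ 11; y = λ·(8 - 11) - 11 ≡ 12. → (11, 12)
2A = (11, 12).
Finally 2A + B:
(11, 12) + (11, 1): same x and y₁ ≡ -y₂, so the sum is 𝒪.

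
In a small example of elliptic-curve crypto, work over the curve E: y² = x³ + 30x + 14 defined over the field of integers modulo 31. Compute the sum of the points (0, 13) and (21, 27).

(0, 13) + (21, 27). λ = (27 - 13)/(21 - 0) ≡ 14/21 mod 31. 21⁻¹ ≡ 3 (mod 31) since 21·3 = 63 ≡ 1, so λ ≡ 11.
  x = λ² - 0 - 21 = 121 - 21 ≡ 7; y = λ·(0 - 7) - 13 ≡ 3. → (7, 3)

(7, 3)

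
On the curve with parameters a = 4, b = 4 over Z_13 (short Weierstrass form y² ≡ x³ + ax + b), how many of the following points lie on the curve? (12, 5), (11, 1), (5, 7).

2

(12, 5): 5² ≡ 12, rhs ≡ 12 → on.
(11, 1): 1² ≡ 1, rhs ≡ 1 → on.
(5, 7): 7² ≡ 10, rhs ≡ 6 → off.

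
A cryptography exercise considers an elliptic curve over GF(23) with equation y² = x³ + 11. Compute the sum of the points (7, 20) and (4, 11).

(21, 7)

(7, 20) + (4, 11). λ = (11 - 20)/(4 - 7) ≡ 14/20 mod 23. 20⁻¹ ≡ 15 (mod 23) since 20·15 = 300 ≡ 1, so λ ≡ 3.
  x = λ² - 7 - 4 = 9 - 11 ≡ 21; y = λ·(7 - 21) - 20 ≡ 7. → (21, 7)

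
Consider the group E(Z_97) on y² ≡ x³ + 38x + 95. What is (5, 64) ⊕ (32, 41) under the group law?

(5, 64) + (32, 41). λ = (41 - 64)/(32 - 5) ≡ 74/27 mod 97. 27⁻¹ ≡ 18 (mod 97) since 27·18 = 486 ≡ 1, so λ ≡ 71.
  x = λ² - 5 - 32 = 5041 - 37 ≡ 57; y = λ·(5 - 57) - 64 ≡ 27. → (57, 27)

(57, 27)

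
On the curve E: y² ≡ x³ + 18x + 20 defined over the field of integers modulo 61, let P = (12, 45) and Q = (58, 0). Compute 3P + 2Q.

First 3P:
Repeated addition: build up to 3P.
2P: tangent at (12, 45): λ = (3·12² + 18)/(2·45) ≡ 23/29. 29⁻¹ ≡ 40 (mod 61), so λ ≡ 23·40 ≡ 5.
  x = λ² - 12 - 12 = 25 - 24 ≡ 1; y = λ·(12 - 1) - 45 ≡ 10. → (1, 10)
3P: (1, 10) + (12, 45). λ = (45 - 10)/(12 - 1) ≡ 35/11 mod 61. 11⁻¹ ≡ 50 (mod 61), so λ ≡ 42.
  x = λ² - 1 - 12 = 1764 - 13 ≡ 43; y = λ·(1 - 43) - 10 ≡ 56. → (43, 56)
3P = (43, 56).
Next 2Q:
Repeated addition: build up to 2Q.
2Q: (58, 0) + (58, 0): same x and y₁ ≡ -y₂, so the sum is 𝒪.
2Q = 𝒪.
Finally 3P + 2Q:
(43, 56) + 𝒪 = (43, 56) (identity).

(43, 56)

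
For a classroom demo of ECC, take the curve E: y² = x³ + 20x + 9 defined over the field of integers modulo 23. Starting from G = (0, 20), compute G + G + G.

Repeated addition: build up to 3G.
2G: tangent at (0, 20): λ = (3·0² + 20)/(2·20) ≡ 20/17. 17⁻¹ ≡ 19 (mod 23), so λ ≡ 20·19 ≡ 12.
  x = λ² - 0 - 0 = 144 - 0 ≡ 6; y = λ·(0 - 6) - 20 ≡ 0. → (6, 0)
3G: (6, 0) + (0, 20). λ = (20 - 0)/(0 - 6) ≡ 20/17 mod 23. 17⁻¹ ≡ 19 (mod 23), so λ ≡ 12.
  x = λ² - 6 - 0 = 144 - 6 ≡ 0; y = λ·(6 - 0) - 0 ≡ 3. → (0, 3)

(0, 3)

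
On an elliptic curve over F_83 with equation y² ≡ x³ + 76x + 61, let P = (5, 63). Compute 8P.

Double-and-add on 8 = (1000)₂. Start with P = (5, 63) for the leading 1-bit.
double: tangent at (5, 63): λ = (3·5² + 76)/(2·63) ≡ 68/43. 43⁻¹ ≡ 56 (mod 83), so λ ≡ 68·56 ≡ 73.
  x = λ² - 5 - 5 = 5329 - 10 ≡ 7; y = λ·(5 - 7) - 63 ≡ 40. → (7, 40)
double: tangent at (7, 40): λ = (3·7² + 76)/(2·40) ≡ 57/80. 80⁻¹ ≡ 55 (mod 83), so λ ≡ 57·55 ≡ 64.
  x = λ² - 7 - 7 = 4096 - 14 ≡ 15; y = λ·(7 - 15) - 40 ≡ 29. → (15, 29)
double: tangent at (15, 29): λ = (3·15² + 76)/(2·29) ≡ 4/58. 58⁻¹ ≡ 73 (mod 83), so λ ≡ 4·73 ≡ 43.
  x = λ² - 15 - 15 = 1849 - 30 ≡ 76; y = λ·(15 - 76) - 29 ≡ 4. → (76, 4)

(76, 4)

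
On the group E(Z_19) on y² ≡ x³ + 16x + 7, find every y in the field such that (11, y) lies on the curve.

x³ + 16x + 7 = 1514 ≡ 13 (mod 19).
13 is a non-residue mod 19; no y exists.

none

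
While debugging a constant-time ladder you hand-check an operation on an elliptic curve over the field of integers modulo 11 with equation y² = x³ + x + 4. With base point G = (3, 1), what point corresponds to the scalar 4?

Repeated addition: build up to 4G.
2G: tangent at (3, 1): λ = (3·3² + 1)/(2·1) ≡ 6/2. 2⁻¹ ≡ 6 (mod 11) since 2·6 = 12 ≡ 1, so λ ≡ 6·6 ≡ 3.
  x = λ² - 3 - 3 = 9 - 6 ≡ 3; y = λ·(3 - 3) - 1 ≡ 10. → (3, 10)
3G: (3, 10) + (3, 1): same x and y₁ ≡ -y₂, so the sum is the point at infinity.
4G: the point at infinity + (3, 1) = (3, 1) (identity).

(3, 1)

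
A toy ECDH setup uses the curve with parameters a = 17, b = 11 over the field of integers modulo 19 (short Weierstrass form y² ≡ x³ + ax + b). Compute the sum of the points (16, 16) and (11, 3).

(17, 8)

(16, 16) + (11, 3). λ = (3 - 16)/(11 - 16) ≡ 6/14 mod 19. 14⁻¹ ≡ 15 (mod 19), so λ ≡ 14.
  x = λ² - 16 - 11 = 196 - 27 ≡ 17; y = λ·(16 - 17) - 16 ≡ 8. → (17, 8)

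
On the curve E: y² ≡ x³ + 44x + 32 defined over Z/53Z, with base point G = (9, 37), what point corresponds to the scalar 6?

(25, 50)

Repeated addition: build up to 6G.
2G: tangent at (9, 37): λ = (3·9² + 44)/(2·37) ≡ 22/21. 21⁻¹ ≡ 48 (mod 53), so λ ≡ 22·48 ≡ 49.
  x = λ² - 9 - 9 = 2401 - 18 ≡ 51; y = λ·(9 - 51) - 37 ≡ 25. → (51, 25)
3G: (51, 25) + (9, 37). λ = (37 - 25)/(9 - 51) ≡ 12/11 mod 53. 11⁻¹ ≡ 29 (mod 53) since 11·29 = 319 ≡ 1, so λ ≡ 30.
  x = λ² - 51 - 9 = 900 - 60 ≡ 45; y = λ·(51 - 45) - 25 ≡ 49. → (45, 49)
4G: (45, 49) + (9, 37). λ = (37 - 49)/(9 - 45) ≡ 41/17 mod 53. 17⁻¹ ≡ 25 (mod 53) since 17·25 = 425 ≡ 1, so λ ≡ 18.
  x = λ² - 45 - 9 = 324 - 54 ≡ 5; y = λ·(45 - 5) - 49 ≡ 35. → (5, 35)
5G: (5, 35) + (9, 37). λ = (37 - 35)/(9 - 5) ≡ 2/4 mod 53. 4⁻¹ ≡ 40 (mod 53) since 4·40 = 160 ≡ 1, so λ ≡ 27.
  x = λ² - 5 - 9 = 729 - 14 ≡ 26; y = λ·(5 - 26) - 35 ≡ 34. → (26, 34)
6G: (26, 34) + (9, 37). λ = (37 - 34)/(9 - 26) ≡ 3/36 mod 53. 36⁻¹ ≡ 28 (mod 53), so λ ≡ 31.
  x = λ² - 26 - 9 = 961 - 35 ≡ 25; y = λ·(26 - 25) - 34 ≡ 50. → (25, 50)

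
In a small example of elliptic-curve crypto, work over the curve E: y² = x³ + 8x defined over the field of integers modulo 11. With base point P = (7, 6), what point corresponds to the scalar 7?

Repeated addition: build up to 7P.
2P: tangent at (7, 6): λ = (3·7² + 8)/(2·6) ≡ 1/1. 1⁻¹ ≡ 1 (mod 11), so λ ≡ 1·1 ≡ 1.
  x = λ² - 7 - 7 = 1 - 14 ≡ 9; y = λ·(7 - 9) - 6 ≡ 3. → (9, 3)
3P: (9, 3) + (7, 6). λ = (6 - 3)/(7 - 9) ≡ 3/9 mod 11. 9⁻¹ ≡ 5 (mod 11), so λ ≡ 4.
  x = λ² - 9 - 7 = 16 - 16 ≡ 0; y = λ·(9 - 0) - 3 ≡ 0. → (0, 0)
4P: (0, 0) + (7, 6). λ = (6 - 0)/(7 - 0) ≡ 6/7 mod 11. 7⁻¹ ≡ 8 (mod 11) since 7·8 = 56 ≡ 1, so λ ≡ 4.
  x = λ² - 0 - 7 = 16 - 7 ≡ 9; y = λ·(0 - 9) - 0 ≡ 8. → (9, 8)
5P: (9, 8) + (7, 6). λ = (6 - 8)/(7 - 9) ≡ 9/9 mod 11. 9⁻¹ ≡ 5 (mod 11) since 9·5 = 45 ≡ 1, so λ ≡ 1.
  x = λ² - 9 - 7 = 1 - 16 ≡ 7; y = λ·(9 - 7) - 8 ≡ 5. → (7, 5)
6P: (7, 5) + (7, 6): same x and y₁ ≡ -y₂, so the sum is 𝒪.
7P: 𝒪 + (7, 6) = (7, 6) (identity).

(7, 6)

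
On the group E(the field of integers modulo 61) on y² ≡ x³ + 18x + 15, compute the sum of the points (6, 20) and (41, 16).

(6, 20) + (41, 16). λ = (16 - 20)/(41 - 6) ≡ 57/35 mod 61. 35⁻¹ ≡ 7 (mod 61) since 35·7 = 245 ≡ 1, so λ ≡ 33.
  x = λ² - 6 - 41 = 1089 - 47 ≡ 5; y = λ·(6 - 5) - 20 ≡ 13. → (5, 13)

(5, 13)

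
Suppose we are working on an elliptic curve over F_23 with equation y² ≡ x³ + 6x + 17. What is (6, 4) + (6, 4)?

(20, 15)

tangent at (6, 4): λ = (3·6² + 6)/(2·4) ≡ 22/8. 8⁻¹ ≡ 3 (mod 23) since 8·3 = 24 ≡ 1, so λ ≡ 22·3 ≡ 20.
  x = λ² - 6 - 6 = 400 - 12 ≡ 20; y = λ·(6 - 20) - 4 ≡ 15. → (20, 15)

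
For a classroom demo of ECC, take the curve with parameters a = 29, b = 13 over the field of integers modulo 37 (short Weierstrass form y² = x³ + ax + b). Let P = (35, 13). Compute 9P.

Repeated addition: build up to 9P.
2P: tangent at (35, 13): λ = (3·35² + 29)/(2·13) ≡ 4/26. 26⁻¹ ≡ 10 (mod 37), so λ ≡ 4·10 ≡ 3.
  x = λ² - 35 - 35 = 9 - 70 ≡ 13; y = λ·(35 - 13) - 13 ≡ 16. → (13, 16)
3P: (13, 16) + (35, 13). λ = (13 - 16)/(35 - 13) ≡ 34/22 mod 37. 22⁻¹ ≡ 32 (mod 37), so λ ≡ 15.
  x = λ² - 13 - 35 = 225 - 48 ≡ 29; y = λ·(13 - 29) - 16 ≡ 3. → (29, 3)
4P: (29, 3) + (35, 13). λ = (13 - 3)/(35 - 29) ≡ 10/6 mod 37. 6⁻¹ ≡ 31 (mod 37) since 6·31 = 186 ≡ 1, so λ ≡ 14.
  x = λ² - 29 - 35 = 196 - 64 ≡ 21; y = λ·(29 - 21) - 3 ≡ 35. → (21, 35)
5P: (21, 35) + (35, 13). λ = (13 - 35)/(35 - 21) ≡ 15/14 mod 37. 14⁻¹ ≡ 8 (mod 37), so λ ≡ 9.
  x = λ² - 21 - 35 = 81 - 56 ≡ 25; y = λ·(21 - 25) - 35 ≡ 3. → (25, 3)
6P: (25, 3) + (35, 13). λ = (13 - 3)/(35 - 25) ≡ 10/10 mod 37. 10⁻¹ ≡ 26 (mod 37), so λ ≡ 1.
  x = λ² - 25 - 35 = 1 - 60 ≡ 15; y = λ·(25 - 15) - 3 ≡ 7. → (15, 7)
7P: (15, 7) + (35, 13). λ = (13 - 7)/(35 - 15) ≡ 6/20 mod 37. 20⁻¹ ≡ 13 (mod 37), so λ ≡ 4.
  x = λ² - 15 - 35 = 16 - 50 ≡ 3; y = λ·(15 - 3) - 7 ≡ 4. → (3, 4)
8P: (3, 4) + (35, 13). λ = (13 - 4)/(35 - 3) ≡ 9/32 mod 37. 32⁻¹ ≡ 22 (mod 37) since 32·22 = 704 ≡ 1, so λ ≡ 13.
  x = λ² - 3 - 35 = 169 - 38 ≡ 20; y = λ·(3 - 20) - 4 ≡ 34. → (20, 34)
9P: (20, 34) + (35, 13). λ = (13 - 34)/(35 - 20) ≡ 16/15 mod 37. 15⁻¹ ≡ 5 (mod 37), so λ ≡ 6.
  x = λ² - 20 - 35 = 36 - 55 ≡ 18; y = λ·(20 - 18) - 34 ≡ 15. → (18, 15)

(18, 15)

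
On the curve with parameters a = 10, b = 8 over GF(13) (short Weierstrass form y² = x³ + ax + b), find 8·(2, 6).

(12, 7)

Write Q = (2, 6).
Repeated addition: build up to 8Q.
2Q: tangent at (2, 6): λ = (3·2² + 10)/(2·6) ≡ 9/12. 12⁻¹ ≡ 12 (mod 13), so λ ≡ 9·12 ≡ 4.
  x = λ² - 2 - 2 = 16 - 4 ≡ 12; y = λ·(2 - 12) - 6 ≡ 6. → (12, 6)
3Q: (12, 6) + (2, 6). λ = (6 - 6)/(2 - 12) ≡ 0/3 mod 13. 3⁻¹ ≡ 9 (mod 13) since 3·9 = 27 ≡ 1, so λ ≡ 0.
  x = λ² - 12 - 2 = 0 - 14 ≡ 12; y = λ·(12 - 12) - 6 ≡ 7. → (12, 7)
4Q: (12, 7) + (2, 6). λ = (6 - 7)/(2 - 12) ≡ 12/3 mod 13. 3⁻¹ ≡ 9 (mod 13) since 3·9 = 27 ≡ 1, so λ ≡ 4.
  x = λ² - 12 - 2 = 16 - 14 ≡ 2; y = λ·(12 - 2) - 7 ≡ 7. → (2, 7)
5Q: (2, 7) + (2, 6): same x and y₁ ≡ -y₂, so the sum is ∞.
6Q: ∞ + (2, 6) = (2, 6) (identity).
7Q: tangent at (2, 6): λ = (3·2² + 10)/(2·6) ≡ 9/12. 12⁻¹ ≡ 12 (mod 13), so λ ≡ 9·12 ≡ 4.
  x = λ² - 2 - 2 = 16 - 4 ≡ 12; y = λ·(2 - 12) - 6 ≡ 6. → (12, 6)
8Q: (12, 6) + (2, 6). λ = (6 - 6)/(2 - 12) ≡ 0/3 mod 13. 3⁻¹ ≡ 9 (mod 13), so λ ≡ 0.
  x = λ² - 12 - 2 = 0 - 14 ≡ 12; y = λ·(12 - 12) - 6 ≡ 7. → (12, 7)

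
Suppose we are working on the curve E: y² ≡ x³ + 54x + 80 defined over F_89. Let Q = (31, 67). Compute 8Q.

Double-and-add on 8 = (1000)₂. Start with Q = (31, 67) for the leading 1-bit.
double: tangent at (31, 67): λ = (3·31² + 54)/(2·67) ≡ 0/45. 45⁻¹ ≡ 2 (mod 89) since 45·2 = 90 ≡ 1, so λ ≡ 0·2 ≡ 0.
  x = λ² - 31 - 31 = 0 - 62 ≡ 27; y = λ·(31 - 27) - 67 ≡ 22. → (27, 22)
double: tangent at (27, 22): λ = (3·27² + 54)/(2·22) ≡ 16/44. 44⁻¹ ≡ 87 (mod 89), so λ ≡ 16·87 ≡ 57.
  x = λ² - 27 - 27 = 3249 - 54 ≡ 80; y = λ·(27 - 80) - 22 ≡ 72. → (80, 72)
double: tangent at (80, 72): λ = (3·80² + 54)/(2·72) ≡ 30/55. 55⁻¹ ≡ 34 (mod 89), so λ ≡ 30·34 ≡ 41.
  x = λ² - 80 - 80 = 1681 - 160 ≡ 8; y = λ·(80 - 8) - 72 ≡ 32. → (8, 32)

(8, 32)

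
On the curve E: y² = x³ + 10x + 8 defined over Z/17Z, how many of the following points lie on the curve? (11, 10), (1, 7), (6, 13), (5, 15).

0

(11, 10): 10² ≡ 15, rhs ≡ 4 → off.
(1, 7): 7² ≡ 15, rhs ≡ 2 → off.
(6, 13): 13² ≡ 16, rhs ≡ 12 → off.
(5, 15): 15² ≡ 4, rhs ≡ 13 → off.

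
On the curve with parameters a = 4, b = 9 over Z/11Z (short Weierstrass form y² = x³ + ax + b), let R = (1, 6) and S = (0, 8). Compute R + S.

(1, 6) + (0, 8). λ = (8 - 6)/(0 - 1) ≡ 2/10 mod 11. 10⁻¹ ≡ 10 (mod 11), so λ ≡ 9.
  x = λ² - 1 - 0 = 81 - 1 ≡ 3; y = λ·(1 - 3) - 6 ≡ 9. → (3, 9)

(3, 9)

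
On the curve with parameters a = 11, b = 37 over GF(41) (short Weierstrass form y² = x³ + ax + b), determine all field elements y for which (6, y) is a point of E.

14, 27

x³ + 11x + 37 = 319 ≡ 32 (mod 41).
Square roots of 32 mod 41: 14 and 27 (since 14² = 196 ≡ 32).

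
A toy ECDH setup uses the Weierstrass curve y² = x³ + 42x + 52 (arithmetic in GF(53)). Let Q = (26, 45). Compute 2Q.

tangent at (26, 45): λ = (3·26² + 42)/(2·45) ≡ 3/37. 37⁻¹ ≡ 43 (mod 53) since 37·43 = 1591 ≡ 1, so λ ≡ 3·43 ≡ 23.
  x = λ² - 26 - 26 = 529 - 52 ≡ 0; y = λ·(26 - 0) - 45 ≡ 23. → (0, 23)

(0, 23)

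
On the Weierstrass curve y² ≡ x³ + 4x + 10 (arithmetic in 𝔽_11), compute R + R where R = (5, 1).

tangent at (5, 1): λ = (3·5² + 4)/(2·1) ≡ 2/2. 2⁻¹ ≡ 6 (mod 11), so λ ≡ 2·6 ≡ 1.
  x = λ² - 5 - 5 = 1 - 10 ≡ 2; y = λ·(5 - 2) - 1 ≡ 2. → (2, 2)

(2, 2)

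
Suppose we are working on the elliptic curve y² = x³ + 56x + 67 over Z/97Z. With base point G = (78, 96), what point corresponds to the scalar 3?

(61, 63)

Repeated addition: build up to 3G.
2G: tangent at (78, 96): λ = (3·78² + 56)/(2·96) ≡ 72/95. 95⁻¹ ≡ 48 (mod 97) since 95·48 = 4560 ≡ 1, so λ ≡ 72·48 ≡ 61.
  x = λ² - 78 - 78 = 3721 - 156 ≡ 73; y = λ·(78 - 73) - 96 ≡ 15. → (73, 15)
3G: (73, 15) + (78, 96). λ = (96 - 15)/(78 - 73) ≡ 81/5 mod 97. 5⁻¹ ≡ 39 (mod 97) since 5·39 = 195 ≡ 1, so λ ≡ 55.
  x = λ² - 73 - 78 = 3025 - 151 ≡ 61; y = λ·(73 - 61) - 15 ≡ 63. → (61, 63)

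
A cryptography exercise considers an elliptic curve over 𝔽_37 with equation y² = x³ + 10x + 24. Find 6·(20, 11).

Write Q = (20, 11).
Repeated addition: build up to 6Q.
2Q: tangent at (20, 11): λ = (3·20² + 10)/(2·11) ≡ 26/22. 22⁻¹ ≡ 32 (mod 37) since 22·32 = 704 ≡ 1, so λ ≡ 26·32 ≡ 18.
  x = λ² - 20 - 20 = 324 - 40 ≡ 25; y = λ·(20 - 25) - 11 ≡ 10. → (25, 10)
3Q: (25, 10) + (20, 11). λ = (11 - 10)/(20 - 25) ≡ 1/32 mod 37. 32⁻¹ ≡ 22 (mod 37), so λ ≡ 22.
  x = λ² - 25 - 20 = 484 - 45 ≡ 32; y = λ·(25 - 32) - 10 ≡ 21. → (32, 21)
4Q: (32, 21) + (20, 11). λ = (11 - 21)/(20 - 32) ≡ 27/25 mod 37. 25⁻¹ ≡ 3 (mod 37), so λ ≡ 7.
  x = λ² - 32 - 20 = 49 - 52 ≡ 34; y = λ·(32 - 34) - 21 ≡ 2. → (34, 2)
5Q: (34, 2) + (20, 11). λ = (11 - 2)/(20 - 34) ≡ 9/23 mod 37. 23⁻¹ ≡ 29 (mod 37) since 23·29 = 667 ≡ 1, so λ ≡ 2.
  x = λ² - 34 - 20 = 4 - 54 ≡ 24; y = λ·(34 - 24) - 2 ≡ 18. → (24, 18)
6Q: (24, 18) + (20, 11). λ = (11 - 18)/(20 - 24) ≡ 30/33 mod 37. 33⁻¹ ≡ 9 (mod 37) since 33·9 = 297 ≡ 1, so λ ≡ 11.
  x = λ² - 24 - 20 = 121 - 44 ≡ 3; y = λ·(24 - 3) - 18 ≡ 28. → (3, 28)

(3, 28)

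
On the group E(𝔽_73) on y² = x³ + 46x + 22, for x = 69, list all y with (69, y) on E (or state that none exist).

none

x³ + 46x + 22 = 331705 ≡ 66 (mod 73).
66 is a non-residue mod 73; no y exists.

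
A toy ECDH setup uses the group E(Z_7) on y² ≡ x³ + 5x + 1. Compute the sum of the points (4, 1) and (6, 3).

(5, 5)

(4, 1) + (6, 3). λ = (3 - 1)/(6 - 4) ≡ 2/2 mod 7. 2⁻¹ ≡ 4 (mod 7), so λ ≡ 1.
  x = λ² - 4 - 6 = 1 - 10 ≡ 5; y = λ·(4 - 5) - 1 ≡ 5. → (5, 5)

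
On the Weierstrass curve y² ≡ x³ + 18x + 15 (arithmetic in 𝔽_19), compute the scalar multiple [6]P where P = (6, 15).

(3, 1)

Repeated addition: build up to 6P.
2P: tangent at (6, 15): λ = (3·6² + 18)/(2·15) ≡ 12/11. 11⁻¹ ≡ 7 (mod 19), so λ ≡ 12·7 ≡ 8.
  x = λ² - 6 - 6 = 64 - 12 ≡ 14; y = λ·(6 - 14) - 15 ≡ 16. → (14, 16)
3P: (14, 16) + (6, 15). λ = (15 - 16)/(6 - 14) ≡ 18/11 mod 19. 11⁻¹ ≡ 7 (mod 19), so λ ≡ 12.
  x = λ² - 14 - 6 = 144 - 20 ≡ 10; y = λ·(14 - 10) - 16 ≡ 13. → (10, 13)
4P: (10, 13) + (6, 15). λ = (15 - 13)/(6 - 10) ≡ 2/15 mod 19. 15⁻¹ ≡ 14 (mod 19), so λ ≡ 9.
  x = λ² - 10 - 6 = 81 - 16 ≡ 8; y = λ·(10 - 8) - 13 ≡ 5. → (8, 5)
5P: (8, 5) + (6, 15). λ = (15 - 5)/(6 - 8) ≡ 10/17 mod 19. 17⁻¹ ≡ 9 (mod 19) since 17·9 = 153 ≡ 1, so λ ≡ 14.
  x = λ² - 8 - 6 = 196 - 14 ≡ 11; y = λ·(8 - 11) - 5 ≡ 10. → (11, 10)
6P: (11, 10) + (6, 15). λ = (15 - 10)/(6 - 11) ≡ 5/14 mod 19. 14⁻¹ ≡ 15 (mod 19) since 14·15 = 210 ≡ 1, so λ ≡ 18.
  x = λ² - 11 - 6 = 324 - 17 ≡ 3; y = λ·(11 - 3) - 10 ≡ 1. → (3, 1)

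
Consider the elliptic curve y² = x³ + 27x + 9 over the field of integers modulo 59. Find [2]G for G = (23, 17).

tangent at (23, 17): λ = (3·23² + 27)/(2·17) ≡ 21/34. 34⁻¹ ≡ 33 (mod 59) since 34·33 = 1122 ≡ 1, so λ ≡ 21·33 ≡ 44.
  x = λ² - 23 - 23 = 1936 - 46 ≡ 2; y = λ·(23 - 2) - 17 ≡ 22. → (2, 22)

(2, 22)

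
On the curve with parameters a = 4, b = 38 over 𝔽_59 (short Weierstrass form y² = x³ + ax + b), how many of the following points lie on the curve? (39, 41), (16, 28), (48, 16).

(39, 41): 41² ≡ 29, rhs ≡ 41 → off.
(16, 28): 28² ≡ 17, rhs ≡ 9 → off.
(48, 16): 16² ≡ 20, rhs ≡ 20 → on.

1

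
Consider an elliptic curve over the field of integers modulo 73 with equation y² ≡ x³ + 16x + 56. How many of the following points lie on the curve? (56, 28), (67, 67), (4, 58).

2

(56, 28): 28² ≡ 54, rhs ≡ 54 → on.
(67, 67): 67² ≡ 36, rhs ≡ 36 → on.
(4, 58): 58² ≡ 6, rhs ≡ 38 → off.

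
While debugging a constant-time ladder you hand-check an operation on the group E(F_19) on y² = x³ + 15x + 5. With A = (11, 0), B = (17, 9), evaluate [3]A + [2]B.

First 3A:
Repeated addition: build up to 3A.
2A: (11, 0) + (11, 0): same x and y₁ ≡ -y₂, so the sum is ∞.
3A: ∞ + (11, 0) = (11, 0) (identity).
3A = (11, 0).
Next 2B:
Repeated addition: build up to 2B.
2B: tangent at (17, 9): λ = (3·17² + 15)/(2·9) ≡ 8/18. 18⁻¹ ≡ 18 (mod 19) since 18·18 = 324 ≡ 1, so λ ≡ 8·18 ≡ 11.
  x = λ² - 17 - 17 = 121 - 34 ≡ 11; y = λ·(17 - 11) - 9 ≡ 0. → (11, 0)
2B = (11, 0).
Finally 3A + 2B:
(11, 0) + (11, 0): same x and y₁ ≡ -y₂, so the sum is ∞.

O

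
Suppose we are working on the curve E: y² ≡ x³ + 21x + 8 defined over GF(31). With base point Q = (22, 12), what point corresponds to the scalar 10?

(6, 28)

Double-and-add on 10 = (1010)₂. Start with Q = (22, 12) for the leading 1-bit.
double: tangent at (22, 12): λ = (3·22² + 21)/(2·12) ≡ 16/24. 24⁻¹ ≡ 22 (mod 31) since 24·22 = 528 ≡ 1, so λ ≡ 16·22 ≡ 11.
  x = λ² - 22 - 22 = 121 - 44 ≡ 15; y = λ·(22 - 15) - 12 ≡ 3. → (15, 3)
double: tangent at (15, 3): λ = (3·15² + 21)/(2·3) ≡ 14/6. 6⁻¹ ≡ 26 (mod 31) since 6·26 = 156 ≡ 1, so λ ≡ 14·26 ≡ 23.
  x = λ² - 15 - 15 = 529 - 30 ≡ 3; y = λ·(15 - 3) - 3 ≡ 25. → (3, 25)
add Q: (3, 25) + (22, 12). λ = (12 - 25)/(22 - 3) ≡ 18/19 mod 31. 19⁻¹ ≡ 18 (mod 31) since 19·18 = 342 ≡ 1, so λ ≡ 14.
  x = λ² - 3 - 22 = 196 - 25 ≡ 16; y = λ·(3 - 16) - 25 ≡ 10. → (16, 10)
double: tangent at (16, 10): λ = (3·16² + 21)/(2·10) ≡ 14/20. 20⁻¹ ≡ 14 (mod 31), so λ ≡ 14·14 ≡ 10.
  x = λ² - 16 - 16 = 100 - 32 ≡ 6; y = λ·(16 - 6) - 10 ≡ 28. → (6, 28)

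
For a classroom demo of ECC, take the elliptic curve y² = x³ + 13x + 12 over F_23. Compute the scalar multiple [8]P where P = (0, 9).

Repeated addition: build up to 8P.
2P: tangent at (0, 9): λ = (3·0² + 13)/(2·9) ≡ 13/18. 18⁻¹ ≡ 9 (mod 23) since 18·9 = 162 ≡ 1, so λ ≡ 13·9 ≡ 2.
  x = λ² - 0 - 0 = 4 - 0 ≡ 4; y = λ·(0 - 4) - 9 ≡ 6. → (4, 6)
3P: (4, 6) + (0, 9). λ = (9 - 6)/(0 - 4) ≡ 3/19 mod 23. 19⁻¹ ≡ 17 (mod 23), so λ ≡ 5.
  x = λ² - 4 - 0 = 25 - 4 ≡ 21; y = λ·(4 - 21) - 6 ≡ 1. → (21, 1)
4P: (21, 1) + (0, 9). λ = (9 - 1)/(0 - 21) ≡ 8/2 mod 23. 2⁻¹ ≡ 12 (mod 23), so λ ≡ 4.
  x = λ² - 21 - 0 = 16 - 21 ≡ 18; y = λ·(21 - 18) - 1 ≡ 11. → (18, 11)
5P: (18, 11) + (0, 9). λ = (9 - 11)/(0 - 18) ≡ 21/5 mod 23. 5⁻¹ ≡ 14 (mod 23), so λ ≡ 18.
  x = λ² - 18 - 0 = 324 - 18 ≡ 7; y = λ·(18 - 7) - 11 ≡ 3. → (7, 3)
6P: (7, 3) + (0, 9). λ = (9 - 3)/(0 - 7) ≡ 6/16 mod 23. 16⁻¹ ≡ 13 (mod 23), so λ ≡ 9.
  x = λ² - 7 - 0 = 81 - 7 ≡ 5; y = λ·(7 - 5) - 3 ≡ 15. → (5, 15)
7P: (5, 15) + (0, 9). λ = (9 - 15)/(0 - 5) ≡ 17/18 mod 23. 18⁻¹ ≡ 9 (mod 23), so λ ≡ 15.
  x = λ² - 5 - 0 = 225 - 5 ≡ 13; y = λ·(5 - 13) - 15 ≡ 3. → (13, 3)
8P: (13, 3) + (0, 9). λ = (9 - 3)/(0 - 13) ≡ 6/10 mod 23. 10⁻¹ ≡ 7 (mod 23), so λ ≡ 19.
  x = λ² - 13 - 0 = 361 - 13 ≡ 3; y = λ·(13 - 3) - 3 ≡ 3. → (3, 3)

(3, 3)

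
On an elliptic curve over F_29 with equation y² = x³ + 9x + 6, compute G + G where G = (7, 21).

tangent at (7, 21): λ = (3·7² + 9)/(2·21) ≡ 11/13. 13⁻¹ ≡ 9 (mod 29), so λ ≡ 11·9 ≡ 12.
  x = λ² - 7 - 7 = 144 - 14 ≡ 14; y = λ·(7 - 14) - 21 ≡ 11. → (14, 11)

(14, 11)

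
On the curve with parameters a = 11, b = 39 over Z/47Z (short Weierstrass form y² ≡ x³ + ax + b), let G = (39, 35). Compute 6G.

Double-and-add on 6 = (110)₂. Start with G = (39, 35) for the leading 1-bit.
double: tangent at (39, 35): λ = (3·39² + 11)/(2·35) ≡ 15/23. 23⁻¹ ≡ 45 (mod 47), so λ ≡ 15·45 ≡ 17.
  x = λ² - 39 - 39 = 289 - 78 ≡ 23; y = λ·(39 - 23) - 35 ≡ 2. → (23, 2)
add G: (23, 2) + (39, 35). λ = (35 - 2)/(39 - 23) ≡ 33/16 mod 47. 16⁻¹ ≡ 3 (mod 47) since 16·3 = 48 ≡ 1, so λ ≡ 5.
  x = λ² - 23 - 39 = 25 - 62 ≡ 10; y = λ·(23 - 10) - 2 ≡ 16. → (10, 16)
double: tangent at (10, 16): λ = (3·10² + 11)/(2·16) ≡ 29/32. 32⁻¹ ≡ 25 (mod 47), so λ ≡ 29·25 ≡ 20.
  x = λ² - 10 - 10 = 400 - 20 ≡ 4; y = λ·(10 - 4) - 16 ≡ 10. → (4, 10)

(4, 10)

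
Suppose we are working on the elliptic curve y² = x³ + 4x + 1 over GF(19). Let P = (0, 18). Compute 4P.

Repeated addition: build up to 4P.
2P: tangent at (0, 18): λ = (3·0² + 4)/(2·18) ≡ 4/17. 17⁻¹ ≡ 9 (mod 19) since 17·9 = 153 ≡ 1, so λ ≡ 4·9 ≡ 17.
  x = λ² - 0 - 0 = 289 - 0 ≡ 4; y = λ·(0 - 4) - 18 ≡ 9. → (4, 9)
3P: (4, 9) + (0, 18). λ = (18 - 9)/(0 - 4) ≡ 9/15 mod 19. 15⁻¹ ≡ 14 (mod 19) since 15·14 = 210 ≡ 1, so λ ≡ 12.
  x = λ² - 4 - 0 = 144 - 4 ≡ 7; y = λ·(4 - 7) - 9 ≡ 12. → (7, 12)
4P: (7, 12) + (0, 18). λ = (18 - 12)/(0 - 7) ≡ 6/12 mod 19. 12⁻¹ ≡ 8 (mod 19) since 12·8 = 96 ≡ 1, so λ ≡ 10.
  x = λ² - 7 - 0 = 100 - 7 ≡ 17; y = λ·(7 - 17) - 12 ≡ 2. → (17, 2)

(17, 2)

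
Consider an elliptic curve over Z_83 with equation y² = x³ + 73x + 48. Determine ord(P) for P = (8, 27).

2P: tangent at (8, 27): λ = (3·8² + 73)/(2·27) ≡ 16/54. 54⁻¹ ≡ 20 (mod 83), so λ ≡ 16·20 ≡ 71.
  x = λ² - 8 - 8 = 5041 - 16 ≡ 45; y = λ·(8 - 45) - 27 ≡ 2. → (45, 2)
3P: (45, 2) + (8, 27). λ = (27 - 2)/(8 - 45) ≡ 25/46 mod 83. 46⁻¹ ≡ 74 (mod 83) since 46·74 = 3404 ≡ 1, so λ ≡ 24.
  x = λ² - 45 - 8 = 576 - 53 ≡ 25; y = λ·(45 - 25) - 2 ≡ 63. → (25, 63)
4P: (25, 63) + (8, 27). λ = (27 - 63)/(8 - 25) ≡ 47/66 mod 83. 66⁻¹ ≡ 39 (mod 83) since 66·39 = 2574 ≡ 1, so λ ≡ 7.
  x = λ² - 25 - 8 = 49 - 33 ≡ 16; y = λ·(25 - 16) - 63 ≡ 0. → (16, 0)
5P: (16, 0) + (8, 27). λ = (27 - 0)/(8 - 16) ≡ 27/75 mod 83. 75⁻¹ ≡ 31 (mod 83) since 75·31 = 2325 ≡ 1, so λ ≡ 7.
  x = λ² - 16 - 8 = 49 - 24 ≡ 25; y = λ·(16 - 25) - 0 ≡ 20. → (25, 20)
6P: (25, 20) + (8, 27). λ = (27 - 20)/(8 - 25) ≡ 7/66 mod 83. 66⁻¹ ≡ 39 (mod 83), so λ ≡ 24.
  x = λ² - 25 - 8 = 576 - 33 ≡ 45; y = λ·(25 - 45) - 20 ≡ 81. → (45, 81)
7P: (45, 81) + (8, 27). λ = (27 - 81)/(8 - 45) ≡ 29/46 mod 83. 46⁻¹ ≡ 74 (mod 83) since 46·74 = 3404 ≡ 1, so λ ≡ 71.
  x = λ² - 45 - 8 = 5041 - 53 ≡ 8; y = λ·(45 - 8) - 81 ≡ 56. → (8, 56)
8P: (8, 56) + (8, 27): same x and y₁ ≡ -y₂, so the sum is O.
8P = O, so the order is 8.

8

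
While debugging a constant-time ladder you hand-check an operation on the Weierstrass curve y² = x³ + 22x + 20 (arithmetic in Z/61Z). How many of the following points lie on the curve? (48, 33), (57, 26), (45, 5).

(48, 33): 33² ≡ 52, rhs ≡ 38 → off.
(57, 26): 26² ≡ 5, rhs ≡ 51 → off.
(45, 5): 5² ≡ 25, rhs ≡ 25 → on.

1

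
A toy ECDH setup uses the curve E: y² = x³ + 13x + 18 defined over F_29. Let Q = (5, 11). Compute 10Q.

Repeated addition: build up to 10Q.
2Q: tangent at (5, 11): λ = (3·5² + 13)/(2·11) ≡ 1/22. 22⁻¹ ≡ 4 (mod 29) since 22·4 = 88 ≡ 1, so λ ≡ 1·4 ≡ 4.
  x = λ² - 5 - 5 = 16 - 10 ≡ 6; y = λ·(5 - 6) - 11 ≡ 14. → (6, 14)
3Q: (6, 14) + (5, 11). λ = (11 - 14)/(5 - 6) ≡ 26/28 mod 29. 28⁻¹ ≡ 28 (mod 29), so λ ≡ 3.
  x = λ² - 6 - 5 = 9 - 11 ≡ 27; y = λ·(6 - 27) - 14 ≡ 10. → (27, 10)
4Q: (27, 10) + (5, 11). λ = (11 - 10)/(5 - 27) ≡ 1/7 mod 29. 7⁻¹ ≡ 25 (mod 29) since 7·25 = 175 ≡ 1, so λ ≡ 25.
  x = λ² - 27 - 5 = 625 - 32 ≡ 13; y = λ·(27 - 13) - 10 ≡ 21. → (13, 21)
5Q: (13, 21) + (5, 11). λ = (11 - 21)/(5 - 13) ≡ 19/21 mod 29. 21⁻¹ ≡ 18 (mod 29) since 21·18 = 378 ≡ 1, so λ ≡ 23.
  x = λ² - 13 - 5 = 529 - 18 ≡ 18; y = λ·(13 - 18) - 21 ≡ 9. → (18, 9)
6Q: (18, 9) + (5, 11). λ = (11 - 9)/(5 - 18) ≡ 2/16 mod 29. 16⁻¹ ≡ 20 (mod 29), so λ ≡ 11.
  x = λ² - 18 - 5 = 121 - 23 ≡ 11; y = λ·(18 - 11) - 9 ≡ 10. → (11, 10)
7Q: (11, 10) + (5, 11). λ = (11 - 10)/(5 - 11) ≡ 1/23 mod 29. 23⁻¹ ≡ 24 (mod 29), so λ ≡ 24.
  x = λ² - 11 - 5 = 576 - 16 ≡ 9; y = λ·(11 - 9) - 10 ≡ 9. → (9, 9)
8Q: (9, 9) + (5, 11). λ = (11 - 9)/(5 - 9) ≡ 2/25 mod 29. 25⁻¹ ≡ 7 (mod 29), so λ ≡ 14.
  x = λ² - 9 - 5 = 196 - 14 ≡ 8; y = λ·(9 - 8) - 9 ≡ 5. → (8, 5)
9Q: (8, 5) + (5, 11). λ = (11 - 5)/(5 - 8) ≡ 6/26 mod 29. 26⁻¹ ≡ 19 (mod 29), so λ ≡ 27.
  x = λ² - 8 - 5 = 729 - 13 ≡ 20; y = λ·(8 - 20) - 5 ≡ 19. → (20, 19)
10Q: (20, 19) + (5, 11). λ = (11 - 19)/(5 - 20) ≡ 21/14 mod 29. 14⁻¹ ≡ 27 (mod 29) since 14·27 = 378 ≡ 1, so λ ≡ 16.
  x = λ² - 20 - 5 = 256 - 25 ≡ 28; y = λ·(20 - 28) - 19 ≡ 27. → (28, 27)

(28, 27)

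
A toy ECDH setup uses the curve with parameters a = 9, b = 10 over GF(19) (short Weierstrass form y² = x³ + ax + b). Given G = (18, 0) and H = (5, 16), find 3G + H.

(1, 1)

First 3G:
Repeated addition: build up to 3G.
2G: (18, 0) + (18, 0): same x and y₁ ≡ -y₂, so the sum is O.
3G: O + (18, 0) = (18, 0) (identity).
3G = (18, 0).
Finally 3G + H:
(18, 0) + (5, 16). λ = (16 - 0)/(5 - 18) ≡ 16/6 mod 19. 6⁻¹ ≡ 16 (mod 19), so λ ≡ 9.
  x = λ² - 18 - 5 = 81 - 23 ≡ 1; y = λ·(18 - 1) - 0 ≡ 1. → (1, 1)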